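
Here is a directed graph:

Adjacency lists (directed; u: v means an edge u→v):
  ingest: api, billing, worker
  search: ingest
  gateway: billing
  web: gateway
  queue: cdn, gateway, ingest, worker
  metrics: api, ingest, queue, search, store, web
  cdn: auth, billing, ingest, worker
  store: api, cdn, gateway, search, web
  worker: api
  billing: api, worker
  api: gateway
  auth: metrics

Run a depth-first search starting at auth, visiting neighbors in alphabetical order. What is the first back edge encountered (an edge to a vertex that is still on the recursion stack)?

billing→api

DFS from auth (visiting neighbors in alphabetical order); mark gray on enter, black on exit:
auth gray
  metrics gray
    api gray
      gateway gray
        billing gray
          billing→api: api is gray → back edge
First back edge: billing → api.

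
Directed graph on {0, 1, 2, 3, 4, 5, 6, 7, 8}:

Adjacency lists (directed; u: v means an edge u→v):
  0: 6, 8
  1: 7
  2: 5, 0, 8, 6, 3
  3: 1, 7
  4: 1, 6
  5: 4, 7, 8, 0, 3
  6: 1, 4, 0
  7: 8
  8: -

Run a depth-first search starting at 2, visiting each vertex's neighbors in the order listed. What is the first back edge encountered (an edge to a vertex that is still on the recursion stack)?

DFS from 2 (visiting each vertex's neighbors in the order listed); mark gray on enter, black on exit:
2 gray
  5 gray
    4 gray
      1 gray
        7 gray
          8 gray
          8 black
        7 black
      1 black
      6 gray
        6→1: 1 black — skip
        6→4: 4 is gray → back edge
First back edge: 6 → 4.

6->4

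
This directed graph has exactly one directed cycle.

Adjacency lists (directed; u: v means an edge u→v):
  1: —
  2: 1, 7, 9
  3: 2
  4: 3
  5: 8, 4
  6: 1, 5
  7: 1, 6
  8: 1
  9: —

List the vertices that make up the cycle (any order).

DFS with gray/black marking from 2:
2 gray
  1 gray
  1 black
  7 gray
    7→1: 1 black — skip
    6 gray
      6→1: 1 black — skip
      5 gray
        8 gray
          8→1: 1 black — skip
        8 black
        4 gray
          3 gray
            3→2: 2 is gray → back edge
Back edge closes the cycle 2 → 7 → 6 → 5 → 4 → 3 → 2; its vertices are {2, 3, 4, 5, 6, 7}.

2, 3, 4, 5, 6, 7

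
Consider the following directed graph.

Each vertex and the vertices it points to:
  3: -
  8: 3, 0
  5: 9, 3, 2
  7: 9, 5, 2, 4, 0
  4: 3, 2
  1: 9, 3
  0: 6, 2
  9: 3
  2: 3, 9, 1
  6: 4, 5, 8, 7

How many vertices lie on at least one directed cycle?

A vertex is on a directed cycle iff it belongs to a strongly connected component of size ≥ 2 (or has a self-loop).
The vertices on cycles are {0, 6, 7, 8} — 4 in total.

4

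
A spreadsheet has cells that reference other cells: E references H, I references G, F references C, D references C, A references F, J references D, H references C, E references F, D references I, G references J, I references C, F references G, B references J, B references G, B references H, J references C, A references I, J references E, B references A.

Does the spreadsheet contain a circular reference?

DFS with white/gray/black marking, starting from D:
D gray
  C gray
  C black
  I gray
    I→C: C black — skip
    G gray
      J gray
        J→D: D is gray → back edge
Back edge found, so a cycle exists: D → I → G → J → D.

Yes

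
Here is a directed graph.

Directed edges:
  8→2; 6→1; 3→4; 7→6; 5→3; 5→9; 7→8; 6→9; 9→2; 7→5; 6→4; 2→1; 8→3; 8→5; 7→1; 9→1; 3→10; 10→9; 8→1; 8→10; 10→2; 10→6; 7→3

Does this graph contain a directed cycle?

DFS with white/gray/black marking, starting from 3:
3 gray
  10 gray
    9 gray
      2 gray
        1 gray
        1 black
      2 black
      9→1: 1 black — skip
    9 black
    10→2: 2 black — skip
    6 gray
      6→9: 9 black — skip
      6→1: 1 black — skip
      4 gray
      4 black
    6 black
  10 black
  3→4: 4 black — skip
3 black
5 gray
  5→3: 3 black — skip
  5→9: 9 black — skip
5 black
7 gray
  7→6: 6 black — skip
  7→1: 1 black — skip
  7→5: 5 black — skip
  7→3: 3 black — skip
  8 gray
    8→1: 1 black — skip
    8→2: 2 black — skip
    8→10: 10 black — skip
    8→3: 3 black — skip
    8→5: 5 black — skip
  8 black
7 black
Every edge goes to a white or black vertex — no back edge, so the graph is acyclic.

No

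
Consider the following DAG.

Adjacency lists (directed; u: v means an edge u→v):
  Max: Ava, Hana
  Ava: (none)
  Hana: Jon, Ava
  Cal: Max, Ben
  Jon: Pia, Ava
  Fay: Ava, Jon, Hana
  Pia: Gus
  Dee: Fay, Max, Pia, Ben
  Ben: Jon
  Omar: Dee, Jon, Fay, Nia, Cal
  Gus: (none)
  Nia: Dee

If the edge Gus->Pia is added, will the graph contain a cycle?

Adding Gus→Pia creates a cycle iff Pia can already reach Gus.
Path from Pia: Pia → Gus.
So Pia → … → Gus → Pia is a cycle.

Yes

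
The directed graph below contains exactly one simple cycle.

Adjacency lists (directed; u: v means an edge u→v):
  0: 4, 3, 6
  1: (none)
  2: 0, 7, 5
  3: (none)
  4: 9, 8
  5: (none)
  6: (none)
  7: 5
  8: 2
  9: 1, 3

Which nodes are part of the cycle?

0, 2, 4, 8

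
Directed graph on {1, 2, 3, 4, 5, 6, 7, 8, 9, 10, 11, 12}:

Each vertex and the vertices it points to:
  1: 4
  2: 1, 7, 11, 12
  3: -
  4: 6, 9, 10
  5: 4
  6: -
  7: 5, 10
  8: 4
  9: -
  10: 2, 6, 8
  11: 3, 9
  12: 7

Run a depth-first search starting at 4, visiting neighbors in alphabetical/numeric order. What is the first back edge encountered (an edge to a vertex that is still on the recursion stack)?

1->4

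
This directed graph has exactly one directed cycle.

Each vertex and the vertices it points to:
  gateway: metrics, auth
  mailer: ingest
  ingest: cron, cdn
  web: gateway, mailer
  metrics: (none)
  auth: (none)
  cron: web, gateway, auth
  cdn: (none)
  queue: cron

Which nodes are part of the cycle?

web, cron, ingest, mailer

DFS with gray/black marking from cron:
cron gray
  web gray
    gateway gray
      metrics gray
      metrics black
      auth gray
      auth black
    gateway black
    mailer gray
      ingest gray
        ingest→cron: cron is gray → back edge
Back edge closes the cycle cron → web → mailer → ingest → cron; its vertices are {web, cron, ingest, mailer}.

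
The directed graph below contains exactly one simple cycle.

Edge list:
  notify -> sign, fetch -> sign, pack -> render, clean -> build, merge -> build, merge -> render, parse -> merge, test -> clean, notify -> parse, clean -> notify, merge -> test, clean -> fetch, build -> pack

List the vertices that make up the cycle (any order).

test, clean, merge, parse, notify

DFS with gray/black marking from clean:
clean gray
  build gray
    pack gray
      render gray
      render black
    pack black
  build black
  fetch gray
    sign gray
    sign black
  fetch black
  notify gray
    parse gray
      merge gray
        merge→render: render black — skip
        test gray
          test→clean: clean is gray → back edge
Back edge closes the cycle clean → notify → parse → merge → test → clean; its vertices are {test, clean, merge, parse, notify}.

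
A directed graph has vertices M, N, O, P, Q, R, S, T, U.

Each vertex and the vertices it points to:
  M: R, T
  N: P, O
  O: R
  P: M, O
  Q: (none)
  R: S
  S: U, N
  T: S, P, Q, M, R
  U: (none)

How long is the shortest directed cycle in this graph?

For each vertex v, BFS finds the shortest path from v back to v.
The shortest such closed walk is M → T → M, length 2.

2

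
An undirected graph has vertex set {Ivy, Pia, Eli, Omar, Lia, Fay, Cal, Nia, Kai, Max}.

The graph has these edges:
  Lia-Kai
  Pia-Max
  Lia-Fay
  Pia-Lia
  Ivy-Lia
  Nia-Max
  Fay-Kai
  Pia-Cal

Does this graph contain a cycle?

Yes

DFS, tracking each vertex's parent; an edge to a visited non-parent vertex closes a cycle.
Start from Lia:
visit Lia (parent –)
  visit Fay (parent Lia)
    Fay–Lia: parent, skip
    visit Kai (parent Fay)
      Kai–Fay: parent, skip
      Kai–Lia: Lia visited and ≠ parent → cycle
Cycle: Lia – Fay – Kai – Lia.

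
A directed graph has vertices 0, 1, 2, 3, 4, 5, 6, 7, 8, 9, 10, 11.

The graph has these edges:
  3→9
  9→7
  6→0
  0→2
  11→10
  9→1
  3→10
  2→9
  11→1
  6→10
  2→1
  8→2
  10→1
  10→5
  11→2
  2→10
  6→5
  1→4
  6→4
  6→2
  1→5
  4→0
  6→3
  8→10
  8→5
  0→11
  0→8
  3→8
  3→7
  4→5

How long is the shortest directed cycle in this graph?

4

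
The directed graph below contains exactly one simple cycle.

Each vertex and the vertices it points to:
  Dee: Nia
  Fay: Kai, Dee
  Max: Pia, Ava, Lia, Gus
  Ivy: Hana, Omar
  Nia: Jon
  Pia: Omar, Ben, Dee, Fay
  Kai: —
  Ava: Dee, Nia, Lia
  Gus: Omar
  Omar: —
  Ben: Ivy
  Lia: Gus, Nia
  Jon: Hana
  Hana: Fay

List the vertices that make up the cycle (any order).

DFS with gray/black marking from Fay:
Fay gray
  Kai gray
  Kai black
  Dee gray
    Nia gray
      Jon gray
        Hana gray
          Hana→Fay: Fay is gray → back edge
Back edge closes the cycle Fay → Dee → Nia → Jon → Hana → Fay; its vertices are {Dee, Fay, Jon, Nia, Hana}.

Dee, Fay, Jon, Nia, Hana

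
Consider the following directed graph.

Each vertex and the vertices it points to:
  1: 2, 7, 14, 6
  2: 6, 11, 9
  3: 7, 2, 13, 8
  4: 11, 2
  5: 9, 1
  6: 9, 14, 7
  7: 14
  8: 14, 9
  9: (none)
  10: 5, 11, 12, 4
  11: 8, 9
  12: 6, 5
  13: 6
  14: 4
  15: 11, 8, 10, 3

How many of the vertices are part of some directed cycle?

7

A vertex is on a directed cycle iff it belongs to a strongly connected component of size ≥ 2 (or has a self-loop).
The vertices on cycles are {2, 4, 6, 7, 8, 11, 14} — 7 in total.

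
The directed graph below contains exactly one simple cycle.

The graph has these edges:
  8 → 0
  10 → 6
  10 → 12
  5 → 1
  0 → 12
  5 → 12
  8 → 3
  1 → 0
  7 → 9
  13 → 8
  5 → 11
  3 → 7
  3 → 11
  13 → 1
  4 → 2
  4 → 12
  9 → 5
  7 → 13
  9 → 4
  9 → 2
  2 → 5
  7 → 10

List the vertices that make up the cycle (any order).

3, 7, 8, 13

DFS with gray/black marking from 7:
7 gray
  9 gray
    4 gray
      2 gray
        5 gray
          1 gray
            0 gray
              12 gray
              12 black
            0 black
          1 black
          5→12: 12 black — skip
          11 gray
          11 black
        5 black
      2 black
      4→12: 12 black — skip
    4 black
    9→2: 2 black — skip
    9→5: 5 black — skip
  9 black
  13 gray
    13→1: 1 black — skip
    8 gray
      3 gray
        3→11: 11 black — skip
        3→7: 7 is gray → back edge
Back edge closes the cycle 7 → 13 → 8 → 3 → 7; its vertices are {3, 7, 8, 13}.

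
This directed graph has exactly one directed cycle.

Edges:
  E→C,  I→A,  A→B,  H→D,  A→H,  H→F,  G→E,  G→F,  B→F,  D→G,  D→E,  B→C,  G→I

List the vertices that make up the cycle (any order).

DFS with gray/black marking from A:
A gray
  H gray
    D gray
      E gray
        C gray
        C black
      E black
      G gray
        F gray
        F black
        G→E: E black — skip
        I gray
          I→A: A is gray → back edge
Back edge closes the cycle A → H → D → G → I → A; its vertices are {A, D, G, H, I}.

A, D, G, H, I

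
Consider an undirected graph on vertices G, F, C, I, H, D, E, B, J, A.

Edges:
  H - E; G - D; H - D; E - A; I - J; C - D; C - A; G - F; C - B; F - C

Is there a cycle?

DFS, tracking each vertex's parent; an edge to a visited non-parent vertex closes a cycle.
Start from E:
visit E (parent –)
  visit H (parent E)
    H–E: parent, skip
    visit D (parent H)
      D–H: parent, skip
      visit G (parent D)
        G–D: parent, skip
        visit F (parent G)
          F–G: parent, skip
          visit C (parent F)
            C–F: parent, skip
            visit B (parent C)
              B–C: parent, skip
            visit A (parent C)
              A–C: parent, skip
              A–E: E visited and ≠ parent → cycle
Cycle: E – H – D – G – F – C – A – E.

Yes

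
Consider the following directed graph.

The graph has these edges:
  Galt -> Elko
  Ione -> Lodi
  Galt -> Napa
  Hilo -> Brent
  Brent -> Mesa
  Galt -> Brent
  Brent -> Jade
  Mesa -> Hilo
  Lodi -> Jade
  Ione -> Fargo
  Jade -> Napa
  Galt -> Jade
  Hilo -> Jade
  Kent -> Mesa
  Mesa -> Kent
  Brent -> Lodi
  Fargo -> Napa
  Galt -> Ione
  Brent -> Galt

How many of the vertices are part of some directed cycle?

A vertex is on a directed cycle iff it belongs to a strongly connected component of size ≥ 2 (or has a self-loop).
The vertices on cycles are {Galt, Hilo, Kent, Mesa, Brent} — 5 in total.

5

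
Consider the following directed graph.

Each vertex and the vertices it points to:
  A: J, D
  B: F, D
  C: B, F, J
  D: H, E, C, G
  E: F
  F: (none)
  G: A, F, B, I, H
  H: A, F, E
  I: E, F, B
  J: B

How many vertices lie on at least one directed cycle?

A vertex is on a directed cycle iff it belongs to a strongly connected component of size ≥ 2 (or has a self-loop).
The vertices on cycles are {A, B, C, D, G, H, I, J} — 8 in total.

8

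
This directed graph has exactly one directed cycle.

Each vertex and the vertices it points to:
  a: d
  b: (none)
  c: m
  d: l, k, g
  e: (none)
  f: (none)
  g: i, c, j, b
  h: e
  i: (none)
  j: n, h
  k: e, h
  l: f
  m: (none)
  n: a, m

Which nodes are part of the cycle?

a, d, g, j, n

DFS with gray/black marking from d:
d gray
  l gray
    f gray
    f black
  l black
  k gray
    e gray
    e black
    h gray
      h→e: e black — skip
    h black
  k black
  g gray
    i gray
    i black
    c gray
      m gray
      m black
    c black
    j gray
      n gray
        a gray
          a→d: d is gray → back edge
Back edge closes the cycle d → g → j → n → a → d; its vertices are {a, d, g, j, n}.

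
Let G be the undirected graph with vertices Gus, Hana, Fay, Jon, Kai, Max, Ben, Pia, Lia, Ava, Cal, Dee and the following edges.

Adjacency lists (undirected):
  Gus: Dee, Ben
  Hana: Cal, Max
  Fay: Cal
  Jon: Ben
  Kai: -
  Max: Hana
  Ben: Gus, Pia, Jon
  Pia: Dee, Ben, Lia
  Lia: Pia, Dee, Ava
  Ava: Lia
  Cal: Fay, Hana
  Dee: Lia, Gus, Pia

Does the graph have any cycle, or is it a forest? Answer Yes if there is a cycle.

DFS, tracking each vertex's parent; an edge to a visited non-parent vertex closes a cycle.
Start from Dee:
visit Dee (parent –)
  visit Lia (parent Dee)
    visit Pia (parent Lia)
      Pia–Dee: Dee visited and ≠ parent → cycle
Cycle: Dee – Lia – Pia – Dee.

Yes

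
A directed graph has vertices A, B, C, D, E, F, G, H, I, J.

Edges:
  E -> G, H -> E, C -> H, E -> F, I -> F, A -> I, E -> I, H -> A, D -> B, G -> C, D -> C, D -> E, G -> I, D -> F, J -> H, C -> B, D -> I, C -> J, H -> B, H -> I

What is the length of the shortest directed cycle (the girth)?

4

For each vertex v, BFS finds the shortest path from v back to v.
The shortest such closed walk is C → H → E → G → C, length 4.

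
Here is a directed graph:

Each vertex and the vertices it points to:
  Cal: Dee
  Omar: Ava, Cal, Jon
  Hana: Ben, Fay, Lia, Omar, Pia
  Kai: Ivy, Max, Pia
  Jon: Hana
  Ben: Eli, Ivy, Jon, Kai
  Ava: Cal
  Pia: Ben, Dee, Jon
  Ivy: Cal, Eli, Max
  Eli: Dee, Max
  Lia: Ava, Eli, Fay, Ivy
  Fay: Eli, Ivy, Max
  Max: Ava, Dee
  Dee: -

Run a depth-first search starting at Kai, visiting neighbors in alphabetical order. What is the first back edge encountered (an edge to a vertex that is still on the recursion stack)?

Hana→Ben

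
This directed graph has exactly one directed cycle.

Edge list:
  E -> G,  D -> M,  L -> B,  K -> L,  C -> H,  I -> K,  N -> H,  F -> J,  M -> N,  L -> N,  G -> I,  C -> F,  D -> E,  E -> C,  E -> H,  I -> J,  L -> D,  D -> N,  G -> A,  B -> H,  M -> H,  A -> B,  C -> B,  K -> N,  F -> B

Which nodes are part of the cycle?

DFS with gray/black marking from D:
D gray
  N gray
    H gray
    H black
  N black
  E gray
    G gray
      I gray
        K gray
          L gray
            L→N: N black — skip
            L→D: D is gray → back edge
Back edge closes the cycle D → E → G → I → K → L → D; its vertices are {D, E, G, I, K, L}.

D, E, G, I, K, L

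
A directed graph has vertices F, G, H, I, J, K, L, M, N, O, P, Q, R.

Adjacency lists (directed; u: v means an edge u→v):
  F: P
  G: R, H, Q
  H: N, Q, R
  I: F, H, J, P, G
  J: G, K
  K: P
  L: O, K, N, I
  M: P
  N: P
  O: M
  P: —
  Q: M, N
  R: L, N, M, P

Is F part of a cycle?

F lies on a cycle iff there is a path from F back to itself.
Exploring from F, it never reaches itself; equivalently, its strongly connected component is a singleton.

No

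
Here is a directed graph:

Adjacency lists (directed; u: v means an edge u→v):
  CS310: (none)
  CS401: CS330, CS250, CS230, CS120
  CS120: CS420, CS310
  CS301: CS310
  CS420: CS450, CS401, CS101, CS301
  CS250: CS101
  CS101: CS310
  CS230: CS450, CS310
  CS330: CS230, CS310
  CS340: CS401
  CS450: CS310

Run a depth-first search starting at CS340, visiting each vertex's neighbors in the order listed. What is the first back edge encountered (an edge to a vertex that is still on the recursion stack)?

DFS from CS340 (visiting each vertex's neighbors in the order listed); mark gray on enter, black on exit:
CS340 gray
  CS401 gray
    CS330 gray
      CS230 gray
        CS450 gray
          CS310 gray
          CS310 black
        CS450 black
        CS230→CS310: CS310 black — skip
      CS230 black
      CS330→CS310: CS310 black — skip
    CS330 black
    CS250 gray
      CS101 gray
        CS101→CS310: CS310 black — skip
      CS101 black
    CS250 black
    CS401→CS230: CS230 black — skip
    CS120 gray
      CS420 gray
        CS420→CS450: CS450 black — skip
        CS420→CS401: CS401 is gray → back edge
First back edge: CS420 → CS401.

CS420->CS401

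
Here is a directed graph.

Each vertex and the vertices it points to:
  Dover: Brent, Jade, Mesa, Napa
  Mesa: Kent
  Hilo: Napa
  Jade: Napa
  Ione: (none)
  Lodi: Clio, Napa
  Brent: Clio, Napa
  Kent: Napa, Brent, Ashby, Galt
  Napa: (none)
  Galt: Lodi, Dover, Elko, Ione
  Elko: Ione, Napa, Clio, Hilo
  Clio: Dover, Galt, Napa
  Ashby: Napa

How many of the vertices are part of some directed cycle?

A vertex is on a directed cycle iff it belongs to a strongly connected component of size ≥ 2 (or has a self-loop).
The vertices on cycles are {Clio, Elko, Galt, Kent, Lodi, Mesa, Brent, Dover} — 8 in total.

8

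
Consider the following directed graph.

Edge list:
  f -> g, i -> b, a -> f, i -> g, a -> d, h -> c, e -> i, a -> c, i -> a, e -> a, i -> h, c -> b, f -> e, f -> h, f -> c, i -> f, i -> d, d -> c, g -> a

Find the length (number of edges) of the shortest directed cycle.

3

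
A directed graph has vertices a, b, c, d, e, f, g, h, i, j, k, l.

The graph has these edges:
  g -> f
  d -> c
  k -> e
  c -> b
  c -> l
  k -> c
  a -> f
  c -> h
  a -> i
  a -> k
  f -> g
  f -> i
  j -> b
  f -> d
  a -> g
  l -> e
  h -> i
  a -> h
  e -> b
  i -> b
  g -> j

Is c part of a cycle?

No

c lies on a cycle iff there is a path from c back to itself.
Exploring from c, it never reaches itself; equivalently, its strongly connected component is a singleton.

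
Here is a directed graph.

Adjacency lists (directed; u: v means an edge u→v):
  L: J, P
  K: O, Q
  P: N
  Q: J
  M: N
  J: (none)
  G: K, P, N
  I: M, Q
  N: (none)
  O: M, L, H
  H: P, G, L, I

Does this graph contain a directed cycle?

Yes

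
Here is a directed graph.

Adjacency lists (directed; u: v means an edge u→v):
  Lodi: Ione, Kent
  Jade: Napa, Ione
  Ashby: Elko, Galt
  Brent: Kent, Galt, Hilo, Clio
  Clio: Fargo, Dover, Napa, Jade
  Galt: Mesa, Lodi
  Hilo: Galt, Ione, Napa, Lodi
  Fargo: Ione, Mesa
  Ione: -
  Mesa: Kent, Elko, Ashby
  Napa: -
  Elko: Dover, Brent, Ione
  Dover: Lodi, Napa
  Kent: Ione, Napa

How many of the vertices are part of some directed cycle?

A vertex is on a directed cycle iff it belongs to a strongly connected component of size ≥ 2 (or has a self-loop).
The vertices on cycles are {Clio, Elko, Galt, Hilo, Mesa, Ashby, Brent, Fargo} — 8 in total.

8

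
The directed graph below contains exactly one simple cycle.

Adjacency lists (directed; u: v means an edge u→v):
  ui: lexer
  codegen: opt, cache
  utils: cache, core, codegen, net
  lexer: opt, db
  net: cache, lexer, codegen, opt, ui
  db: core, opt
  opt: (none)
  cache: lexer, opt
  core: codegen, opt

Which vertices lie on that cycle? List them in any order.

db, core, cache, lexer, codegen

DFS with gray/black marking from core:
core gray
  codegen gray
    opt gray
    opt black
    cache gray
      lexer gray
        lexer→opt: opt black — skip
        db gray
          db→core: core is gray → back edge
Back edge closes the cycle core → codegen → cache → lexer → db → core; its vertices are {db, core, cache, lexer, codegen}.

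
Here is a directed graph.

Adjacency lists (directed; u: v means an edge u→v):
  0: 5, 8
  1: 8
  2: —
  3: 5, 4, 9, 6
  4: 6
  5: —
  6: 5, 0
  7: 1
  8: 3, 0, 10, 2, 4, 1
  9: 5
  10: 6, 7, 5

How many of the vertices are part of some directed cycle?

A vertex is on a directed cycle iff it belongs to a strongly connected component of size ≥ 2 (or has a self-loop).
The vertices on cycles are {0, 1, 3, 4, 6, 7, 8, 10} — 8 in total.

8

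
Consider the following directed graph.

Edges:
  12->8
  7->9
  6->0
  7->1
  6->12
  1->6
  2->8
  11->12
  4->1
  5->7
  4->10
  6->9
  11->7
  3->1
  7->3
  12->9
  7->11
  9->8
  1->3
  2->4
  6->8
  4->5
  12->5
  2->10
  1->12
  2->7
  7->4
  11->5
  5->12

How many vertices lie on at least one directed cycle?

A vertex is on a directed cycle iff it belongs to a strongly connected component of size ≥ 2 (or has a self-loop).
The vertices on cycles are {1, 3, 4, 5, 6, 7, 11, 12} — 8 in total.

8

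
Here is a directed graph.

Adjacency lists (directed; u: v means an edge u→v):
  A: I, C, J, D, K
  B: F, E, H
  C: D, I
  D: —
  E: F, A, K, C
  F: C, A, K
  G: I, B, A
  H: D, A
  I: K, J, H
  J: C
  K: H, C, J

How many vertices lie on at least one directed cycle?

6

A vertex is on a directed cycle iff it belongs to a strongly connected component of size ≥ 2 (or has a self-loop).
The vertices on cycles are {A, C, H, I, J, K} — 6 in total.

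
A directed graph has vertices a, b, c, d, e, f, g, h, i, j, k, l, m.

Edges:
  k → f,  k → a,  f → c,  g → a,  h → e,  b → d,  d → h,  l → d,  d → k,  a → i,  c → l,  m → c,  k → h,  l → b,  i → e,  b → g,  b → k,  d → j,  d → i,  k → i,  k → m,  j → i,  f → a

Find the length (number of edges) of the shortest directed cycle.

5

For each vertex v, BFS finds the shortest path from v back to v.
The shortest such closed walk is l → d → k → m → c → l, length 5.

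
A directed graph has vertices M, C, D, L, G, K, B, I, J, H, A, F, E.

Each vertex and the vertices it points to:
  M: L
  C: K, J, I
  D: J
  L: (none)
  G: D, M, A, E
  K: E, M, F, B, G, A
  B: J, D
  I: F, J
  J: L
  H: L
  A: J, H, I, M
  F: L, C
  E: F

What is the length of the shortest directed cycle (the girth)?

3

For each vertex v, BFS finds the shortest path from v back to v.
The shortest such closed walk is C → I → F → C, length 3.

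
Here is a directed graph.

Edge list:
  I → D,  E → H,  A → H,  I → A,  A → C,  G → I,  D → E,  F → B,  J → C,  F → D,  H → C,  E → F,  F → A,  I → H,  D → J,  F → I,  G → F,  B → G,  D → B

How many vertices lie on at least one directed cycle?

6

A vertex is on a directed cycle iff it belongs to a strongly connected component of size ≥ 2 (or has a self-loop).
The vertices on cycles are {B, D, E, F, G, I} — 6 in total.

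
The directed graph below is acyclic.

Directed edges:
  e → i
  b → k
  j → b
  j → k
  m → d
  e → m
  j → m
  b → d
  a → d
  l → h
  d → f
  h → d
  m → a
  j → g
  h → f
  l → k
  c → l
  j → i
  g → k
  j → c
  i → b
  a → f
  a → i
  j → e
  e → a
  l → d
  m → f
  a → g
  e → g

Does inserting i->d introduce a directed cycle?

No

Adding i→d creates a cycle iff d can already reach i.
Explore from d: no path reaches i. The graph stays acyclic.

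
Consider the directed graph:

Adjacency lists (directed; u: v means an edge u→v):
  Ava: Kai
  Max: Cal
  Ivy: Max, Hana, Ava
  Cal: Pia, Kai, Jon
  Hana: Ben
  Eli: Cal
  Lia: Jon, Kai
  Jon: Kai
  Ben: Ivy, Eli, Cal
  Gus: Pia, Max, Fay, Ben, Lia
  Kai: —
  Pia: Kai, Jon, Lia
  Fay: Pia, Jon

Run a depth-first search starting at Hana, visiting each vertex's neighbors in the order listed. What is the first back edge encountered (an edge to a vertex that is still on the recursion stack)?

Ivy→Hana

DFS from Hana (visiting each vertex's neighbors in the order listed); mark gray on enter, black on exit:
Hana gray
  Ben gray
    Ivy gray
      Max gray
        Cal gray
          Pia gray
            Kai gray
            Kai black
            Jon gray
              Jon→Kai: Kai black — skip
            Jon black
            Lia gray
              Lia→Jon: Jon black — skip
              Lia→Kai: Kai black — skip
            Lia black
          Pia black
          Cal→Kai: Kai black — skip
          Cal→Jon: Jon black — skip
        Cal black
      Max black
      Ivy→Hana: Hana is gray → back edge
First back edge: Ivy → Hana.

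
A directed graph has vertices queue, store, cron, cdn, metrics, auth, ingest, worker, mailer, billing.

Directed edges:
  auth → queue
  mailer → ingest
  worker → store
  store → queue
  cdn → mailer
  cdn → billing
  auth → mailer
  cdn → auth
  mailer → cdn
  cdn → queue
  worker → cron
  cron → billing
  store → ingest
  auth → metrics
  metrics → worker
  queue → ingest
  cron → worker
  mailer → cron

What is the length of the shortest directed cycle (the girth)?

2

For each vertex v, BFS finds the shortest path from v back to v.
The shortest such closed walk is mailer → cdn → mailer, length 2.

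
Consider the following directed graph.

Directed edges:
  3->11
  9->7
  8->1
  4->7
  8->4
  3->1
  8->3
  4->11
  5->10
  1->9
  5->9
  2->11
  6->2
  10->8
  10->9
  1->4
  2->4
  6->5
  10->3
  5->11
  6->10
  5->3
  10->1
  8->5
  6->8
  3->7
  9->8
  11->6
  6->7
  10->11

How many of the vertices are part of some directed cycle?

A vertex is on a directed cycle iff it belongs to a strongly connected component of size ≥ 2 (or has a self-loop).
The vertices on cycles are {1, 2, 3, 4, 5, 6, 8, 9, 10, 11} — 10 in total.

10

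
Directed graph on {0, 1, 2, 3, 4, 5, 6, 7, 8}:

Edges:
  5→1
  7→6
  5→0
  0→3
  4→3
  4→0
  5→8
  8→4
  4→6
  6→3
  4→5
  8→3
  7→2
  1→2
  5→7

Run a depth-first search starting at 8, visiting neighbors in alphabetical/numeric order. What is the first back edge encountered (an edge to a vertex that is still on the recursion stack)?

5->8

DFS from 8 (visiting neighbors in alphabetical/numeric order); mark gray on enter, black on exit:
8 gray
  3 gray
  3 black
  4 gray
    0 gray
      0→3: 3 black — skip
    0 black
    4→3: 3 black — skip
    5 gray
      5→0: 0 black — skip
      1 gray
        2 gray
        2 black
      1 black
      7 gray
        7→2: 2 black — skip
        6 gray
          6→3: 3 black — skip
        6 black
      7 black
      5→8: 8 is gray → back edge
First back edge: 5 → 8.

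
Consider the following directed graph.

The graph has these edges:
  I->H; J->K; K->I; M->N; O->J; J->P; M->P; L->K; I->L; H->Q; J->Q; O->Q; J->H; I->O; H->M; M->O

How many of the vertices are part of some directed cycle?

7

A vertex is on a directed cycle iff it belongs to a strongly connected component of size ≥ 2 (or has a self-loop).
The vertices on cycles are {H, I, J, K, L, M, O} — 7 in total.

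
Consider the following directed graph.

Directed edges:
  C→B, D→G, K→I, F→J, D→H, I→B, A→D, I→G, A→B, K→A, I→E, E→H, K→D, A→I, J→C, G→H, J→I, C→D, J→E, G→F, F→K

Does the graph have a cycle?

Yes

DFS with white/gray/black marking, starting from F:
F gray
  J gray
    C gray
      D gray
        H gray
        H black
        G gray
          G→F: F is gray → back edge
Back edge found, so a cycle exists: F → J → C → D → G → F.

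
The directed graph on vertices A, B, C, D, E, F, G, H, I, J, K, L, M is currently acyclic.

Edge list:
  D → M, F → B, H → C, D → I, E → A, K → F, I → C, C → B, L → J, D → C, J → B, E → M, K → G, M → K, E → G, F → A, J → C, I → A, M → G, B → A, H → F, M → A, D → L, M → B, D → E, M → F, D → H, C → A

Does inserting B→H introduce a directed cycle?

Adding B→H creates a cycle iff H can already reach B.
Path from H: H → F → B.
So H → … → B → H is a cycle.

Yes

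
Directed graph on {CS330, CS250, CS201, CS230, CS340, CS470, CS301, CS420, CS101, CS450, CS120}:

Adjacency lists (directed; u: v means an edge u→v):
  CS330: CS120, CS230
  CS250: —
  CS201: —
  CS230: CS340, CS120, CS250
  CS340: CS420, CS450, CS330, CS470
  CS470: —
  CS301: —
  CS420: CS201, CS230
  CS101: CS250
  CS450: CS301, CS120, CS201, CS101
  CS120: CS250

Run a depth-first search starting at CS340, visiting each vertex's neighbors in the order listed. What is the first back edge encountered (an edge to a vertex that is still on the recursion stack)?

CS230→CS340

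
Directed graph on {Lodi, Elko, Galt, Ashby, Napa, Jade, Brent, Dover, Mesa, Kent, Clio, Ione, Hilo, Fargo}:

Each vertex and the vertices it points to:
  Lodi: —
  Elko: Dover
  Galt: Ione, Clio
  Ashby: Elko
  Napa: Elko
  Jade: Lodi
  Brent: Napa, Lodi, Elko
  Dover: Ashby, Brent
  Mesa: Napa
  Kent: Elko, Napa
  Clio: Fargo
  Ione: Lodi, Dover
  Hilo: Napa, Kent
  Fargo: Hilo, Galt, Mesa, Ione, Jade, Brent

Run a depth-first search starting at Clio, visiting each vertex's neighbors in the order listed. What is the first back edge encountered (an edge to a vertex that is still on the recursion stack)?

Ashby→Elko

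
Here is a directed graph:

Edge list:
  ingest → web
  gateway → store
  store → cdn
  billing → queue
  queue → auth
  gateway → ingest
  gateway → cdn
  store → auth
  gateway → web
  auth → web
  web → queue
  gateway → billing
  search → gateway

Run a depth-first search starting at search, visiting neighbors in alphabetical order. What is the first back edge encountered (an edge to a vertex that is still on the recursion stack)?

web→queue

DFS from search (visiting neighbors in alphabetical order); mark gray on enter, black on exit:
search gray
  gateway gray
    billing gray
      queue gray
        auth gray
          web gray
            web→queue: queue is gray → back edge
First back edge: web → queue.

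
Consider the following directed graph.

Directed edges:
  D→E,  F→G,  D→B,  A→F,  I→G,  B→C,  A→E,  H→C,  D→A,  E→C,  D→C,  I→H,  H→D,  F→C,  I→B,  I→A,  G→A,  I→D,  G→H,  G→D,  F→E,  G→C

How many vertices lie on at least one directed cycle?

A vertex is on a directed cycle iff it belongs to a strongly connected component of size ≥ 2 (or has a self-loop).
The vertices on cycles are {A, D, F, G, H} — 5 in total.

5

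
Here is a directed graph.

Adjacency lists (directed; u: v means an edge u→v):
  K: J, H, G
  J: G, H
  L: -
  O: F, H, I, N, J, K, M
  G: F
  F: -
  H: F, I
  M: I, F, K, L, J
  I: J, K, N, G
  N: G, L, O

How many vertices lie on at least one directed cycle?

7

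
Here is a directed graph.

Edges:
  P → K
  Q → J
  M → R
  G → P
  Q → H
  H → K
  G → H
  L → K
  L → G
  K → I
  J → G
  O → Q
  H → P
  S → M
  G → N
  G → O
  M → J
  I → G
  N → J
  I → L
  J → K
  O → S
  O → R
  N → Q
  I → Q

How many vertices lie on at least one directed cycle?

A vertex is on a directed cycle iff it belongs to a strongly connected component of size ≥ 2 (or has a self-loop).
The vertices on cycles are {G, H, I, J, K, L, M, N, O, P, Q, S} — 12 in total.

12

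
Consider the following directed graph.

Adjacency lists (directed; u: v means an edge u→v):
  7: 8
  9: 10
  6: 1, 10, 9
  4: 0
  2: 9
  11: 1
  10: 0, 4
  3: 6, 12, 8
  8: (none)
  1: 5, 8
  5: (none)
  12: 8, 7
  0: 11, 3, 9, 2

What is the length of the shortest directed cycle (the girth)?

3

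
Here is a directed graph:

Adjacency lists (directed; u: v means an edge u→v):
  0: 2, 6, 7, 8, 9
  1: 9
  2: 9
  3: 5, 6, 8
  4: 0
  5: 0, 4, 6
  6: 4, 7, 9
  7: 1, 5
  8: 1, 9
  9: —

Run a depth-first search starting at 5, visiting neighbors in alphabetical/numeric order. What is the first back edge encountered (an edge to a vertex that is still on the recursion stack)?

4→0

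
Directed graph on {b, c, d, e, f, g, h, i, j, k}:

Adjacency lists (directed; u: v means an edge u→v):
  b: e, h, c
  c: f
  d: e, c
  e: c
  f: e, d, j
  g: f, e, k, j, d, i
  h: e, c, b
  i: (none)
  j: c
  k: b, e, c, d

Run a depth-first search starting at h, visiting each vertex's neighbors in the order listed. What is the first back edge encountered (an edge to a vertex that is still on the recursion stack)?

f->e

DFS from h (visiting each vertex's neighbors in the order listed); mark gray on enter, black on exit:
h gray
  e gray
    c gray
      f gray
        f→e: e is gray → back edge
First back edge: f → e.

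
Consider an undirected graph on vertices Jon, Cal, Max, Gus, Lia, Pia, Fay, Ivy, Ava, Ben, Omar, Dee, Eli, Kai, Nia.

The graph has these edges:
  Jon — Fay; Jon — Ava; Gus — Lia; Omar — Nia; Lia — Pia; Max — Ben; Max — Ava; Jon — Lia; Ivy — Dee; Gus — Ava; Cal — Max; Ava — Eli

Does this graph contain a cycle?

DFS, tracking each vertex's parent; an edge to a visited non-parent vertex closes a cycle.
Start from Gus:
visit Gus (parent –)
  visit Ava (parent Gus)
    visit Eli (parent Ava)
      Eli–Ava: parent, skip
    visit Jon (parent Ava)
      visit Lia (parent Jon)
        Lia–Jon: parent, skip
        visit Pia (parent Lia)
          Pia–Lia: parent, skip
        Lia–Gus: Gus visited and ≠ parent → cycle
Cycle: Gus – Ava – Jon – Lia – Gus.

Yes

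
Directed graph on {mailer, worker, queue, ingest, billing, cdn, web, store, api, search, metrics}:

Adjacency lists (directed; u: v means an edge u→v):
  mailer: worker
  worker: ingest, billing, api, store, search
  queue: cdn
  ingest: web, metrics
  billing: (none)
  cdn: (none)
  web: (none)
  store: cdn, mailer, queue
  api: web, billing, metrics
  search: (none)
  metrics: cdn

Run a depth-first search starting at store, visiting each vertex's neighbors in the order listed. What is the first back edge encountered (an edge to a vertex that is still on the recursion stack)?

worker→store

DFS from store (visiting each vertex's neighbors in the order listed); mark gray on enter, black on exit:
store gray
  cdn gray
  cdn black
  mailer gray
    worker gray
      ingest gray
        web gray
        web black
        metrics gray
          metrics→cdn: cdn black — skip
        metrics black
      ingest black
      billing gray
      billing black
      api gray
        api→web: web black — skip
        api→billing: billing black — skip
        api→metrics: metrics black — skip
      api black
      worker→store: store is gray → back edge
First back edge: worker → store.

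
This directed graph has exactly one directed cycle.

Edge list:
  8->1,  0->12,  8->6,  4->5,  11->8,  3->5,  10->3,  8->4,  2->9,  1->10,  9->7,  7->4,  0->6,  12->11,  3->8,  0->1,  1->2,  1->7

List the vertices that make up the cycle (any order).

DFS with gray/black marking from 1:
1 gray
  10 gray
    3 gray
      8 gray
        8→1: 1 is gray → back edge
Back edge closes the cycle 1 → 10 → 3 → 8 → 1; its vertices are {1, 3, 8, 10}.

1, 3, 8, 10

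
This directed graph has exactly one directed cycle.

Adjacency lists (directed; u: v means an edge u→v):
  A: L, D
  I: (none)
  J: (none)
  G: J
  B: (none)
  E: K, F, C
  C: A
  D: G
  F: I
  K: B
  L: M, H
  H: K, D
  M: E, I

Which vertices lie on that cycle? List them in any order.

DFS with gray/black marking from L:
L gray
  M gray
    E gray
      K gray
        B gray
        B black
      K black
      F gray
        I gray
        I black
      F black
      C gray
        A gray
          A→L: L is gray → back edge
Back edge closes the cycle L → M → E → C → A → L; its vertices are {A, C, E, L, M}.

A, C, E, L, M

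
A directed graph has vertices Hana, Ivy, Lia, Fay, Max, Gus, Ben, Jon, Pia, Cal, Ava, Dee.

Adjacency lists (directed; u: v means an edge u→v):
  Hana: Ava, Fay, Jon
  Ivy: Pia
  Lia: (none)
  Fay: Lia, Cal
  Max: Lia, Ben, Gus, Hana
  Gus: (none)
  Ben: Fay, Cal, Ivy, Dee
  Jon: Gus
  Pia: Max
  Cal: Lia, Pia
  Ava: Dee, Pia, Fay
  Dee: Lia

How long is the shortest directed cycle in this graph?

4

For each vertex v, BFS finds the shortest path from v back to v.
The shortest such closed walk is Max → Ben → Cal → Pia → Max, length 4.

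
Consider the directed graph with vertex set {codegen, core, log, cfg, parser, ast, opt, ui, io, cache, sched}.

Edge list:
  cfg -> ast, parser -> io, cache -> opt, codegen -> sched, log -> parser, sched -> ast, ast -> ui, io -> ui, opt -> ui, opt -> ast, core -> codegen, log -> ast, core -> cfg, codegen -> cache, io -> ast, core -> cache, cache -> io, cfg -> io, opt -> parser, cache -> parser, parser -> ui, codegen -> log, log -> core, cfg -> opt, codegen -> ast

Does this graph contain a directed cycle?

Yes

DFS with white/gray/black marking, starting from ui:
ui gray
ui black
codegen gray
  log gray
    ast gray
      ast→ui: ui black — skip
    ast black
    parser gray
      io gray
        io→ui: ui black — skip
        io→ast: ast black — skip
      io black
      parser→ui: ui black — skip
    parser black
    core gray
      cfg gray
        opt gray
          opt→parser: parser black — skip
          opt→ast: ast black — skip
          opt→ui: ui black — skip
        opt black
        cfg→io: io black — skip
        cfg→ast: ast black — skip
      cfg black
      cache gray
        cache→opt: opt black — skip
        cache→parser: parser black — skip
        cache→io: io black — skip
      cache black
      core→codegen: codegen is gray → back edge
Back edge found, so a cycle exists: codegen → log → core → codegen.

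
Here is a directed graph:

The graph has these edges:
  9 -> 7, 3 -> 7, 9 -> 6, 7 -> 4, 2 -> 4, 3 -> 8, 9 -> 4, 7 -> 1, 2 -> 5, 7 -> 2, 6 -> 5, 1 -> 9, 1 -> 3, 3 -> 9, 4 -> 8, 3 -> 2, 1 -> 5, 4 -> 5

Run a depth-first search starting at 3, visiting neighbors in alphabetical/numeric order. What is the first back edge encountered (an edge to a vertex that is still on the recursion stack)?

1->3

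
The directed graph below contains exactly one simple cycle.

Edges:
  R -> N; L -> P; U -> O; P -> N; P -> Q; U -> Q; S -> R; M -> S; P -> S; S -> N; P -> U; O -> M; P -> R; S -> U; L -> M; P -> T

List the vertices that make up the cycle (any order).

M, O, S, U

DFS with gray/black marking from M:
M gray
  S gray
    N gray
    N black
    R gray
      R→N: N black — skip
    R black
    U gray
      O gray
        O→M: M is gray → back edge
Back edge closes the cycle M → S → U → O → M; its vertices are {M, O, S, U}.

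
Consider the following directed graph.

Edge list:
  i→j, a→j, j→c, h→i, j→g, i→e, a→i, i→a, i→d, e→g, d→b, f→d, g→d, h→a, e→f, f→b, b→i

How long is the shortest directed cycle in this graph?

2

For each vertex v, BFS finds the shortest path from v back to v.
The shortest such closed walk is i → a → i, length 2.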